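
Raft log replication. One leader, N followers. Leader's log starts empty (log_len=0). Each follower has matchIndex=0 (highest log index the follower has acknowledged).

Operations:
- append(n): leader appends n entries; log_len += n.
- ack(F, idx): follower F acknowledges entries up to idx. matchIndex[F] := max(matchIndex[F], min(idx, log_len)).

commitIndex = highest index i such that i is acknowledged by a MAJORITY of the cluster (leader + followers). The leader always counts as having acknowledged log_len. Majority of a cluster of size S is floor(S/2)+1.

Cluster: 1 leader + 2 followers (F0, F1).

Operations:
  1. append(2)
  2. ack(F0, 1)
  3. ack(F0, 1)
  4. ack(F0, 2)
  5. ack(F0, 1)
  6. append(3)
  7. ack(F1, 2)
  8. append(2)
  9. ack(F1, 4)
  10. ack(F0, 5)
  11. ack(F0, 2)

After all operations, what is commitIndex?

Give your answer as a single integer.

Answer: 5

Derivation:
Op 1: append 2 -> log_len=2
Op 2: F0 acks idx 1 -> match: F0=1 F1=0; commitIndex=1
Op 3: F0 acks idx 1 -> match: F0=1 F1=0; commitIndex=1
Op 4: F0 acks idx 2 -> match: F0=2 F1=0; commitIndex=2
Op 5: F0 acks idx 1 -> match: F0=2 F1=0; commitIndex=2
Op 6: append 3 -> log_len=5
Op 7: F1 acks idx 2 -> match: F0=2 F1=2; commitIndex=2
Op 8: append 2 -> log_len=7
Op 9: F1 acks idx 4 -> match: F0=2 F1=4; commitIndex=4
Op 10: F0 acks idx 5 -> match: F0=5 F1=4; commitIndex=5
Op 11: F0 acks idx 2 -> match: F0=5 F1=4; commitIndex=5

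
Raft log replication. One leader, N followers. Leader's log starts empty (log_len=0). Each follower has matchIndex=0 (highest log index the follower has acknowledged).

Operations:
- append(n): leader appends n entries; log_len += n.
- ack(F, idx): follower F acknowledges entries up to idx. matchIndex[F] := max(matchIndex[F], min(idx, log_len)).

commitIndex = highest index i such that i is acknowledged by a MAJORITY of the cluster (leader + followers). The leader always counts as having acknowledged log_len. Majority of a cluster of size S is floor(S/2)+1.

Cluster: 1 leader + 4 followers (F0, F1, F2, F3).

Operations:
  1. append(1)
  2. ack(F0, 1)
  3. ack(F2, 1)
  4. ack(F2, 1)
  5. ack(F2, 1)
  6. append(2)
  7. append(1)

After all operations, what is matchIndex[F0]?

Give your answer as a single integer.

Op 1: append 1 -> log_len=1
Op 2: F0 acks idx 1 -> match: F0=1 F1=0 F2=0 F3=0; commitIndex=0
Op 3: F2 acks idx 1 -> match: F0=1 F1=0 F2=1 F3=0; commitIndex=1
Op 4: F2 acks idx 1 -> match: F0=1 F1=0 F2=1 F3=0; commitIndex=1
Op 5: F2 acks idx 1 -> match: F0=1 F1=0 F2=1 F3=0; commitIndex=1
Op 6: append 2 -> log_len=3
Op 7: append 1 -> log_len=4

Answer: 1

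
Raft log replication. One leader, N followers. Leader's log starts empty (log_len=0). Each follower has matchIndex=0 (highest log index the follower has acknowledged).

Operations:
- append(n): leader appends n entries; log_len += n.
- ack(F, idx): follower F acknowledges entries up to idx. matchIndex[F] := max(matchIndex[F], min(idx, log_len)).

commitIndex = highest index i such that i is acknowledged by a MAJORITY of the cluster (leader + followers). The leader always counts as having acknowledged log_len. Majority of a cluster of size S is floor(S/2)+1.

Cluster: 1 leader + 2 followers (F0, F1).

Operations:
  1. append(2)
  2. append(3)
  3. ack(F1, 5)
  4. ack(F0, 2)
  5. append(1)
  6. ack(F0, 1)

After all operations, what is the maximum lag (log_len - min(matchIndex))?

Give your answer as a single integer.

Op 1: append 2 -> log_len=2
Op 2: append 3 -> log_len=5
Op 3: F1 acks idx 5 -> match: F0=0 F1=5; commitIndex=5
Op 4: F0 acks idx 2 -> match: F0=2 F1=5; commitIndex=5
Op 5: append 1 -> log_len=6
Op 6: F0 acks idx 1 -> match: F0=2 F1=5; commitIndex=5

Answer: 4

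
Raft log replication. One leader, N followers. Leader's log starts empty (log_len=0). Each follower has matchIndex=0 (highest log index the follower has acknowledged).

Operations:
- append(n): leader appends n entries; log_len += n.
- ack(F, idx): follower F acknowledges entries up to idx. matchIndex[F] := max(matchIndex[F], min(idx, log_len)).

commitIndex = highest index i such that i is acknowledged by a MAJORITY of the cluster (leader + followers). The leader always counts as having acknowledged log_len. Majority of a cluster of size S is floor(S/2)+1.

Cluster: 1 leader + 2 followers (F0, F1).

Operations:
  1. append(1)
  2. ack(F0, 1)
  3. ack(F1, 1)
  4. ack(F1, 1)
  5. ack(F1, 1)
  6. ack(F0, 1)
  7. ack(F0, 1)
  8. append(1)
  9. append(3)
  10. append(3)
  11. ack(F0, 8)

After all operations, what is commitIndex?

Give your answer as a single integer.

Answer: 8

Derivation:
Op 1: append 1 -> log_len=1
Op 2: F0 acks idx 1 -> match: F0=1 F1=0; commitIndex=1
Op 3: F1 acks idx 1 -> match: F0=1 F1=1; commitIndex=1
Op 4: F1 acks idx 1 -> match: F0=1 F1=1; commitIndex=1
Op 5: F1 acks idx 1 -> match: F0=1 F1=1; commitIndex=1
Op 6: F0 acks idx 1 -> match: F0=1 F1=1; commitIndex=1
Op 7: F0 acks idx 1 -> match: F0=1 F1=1; commitIndex=1
Op 8: append 1 -> log_len=2
Op 9: append 3 -> log_len=5
Op 10: append 3 -> log_len=8
Op 11: F0 acks idx 8 -> match: F0=8 F1=1; commitIndex=8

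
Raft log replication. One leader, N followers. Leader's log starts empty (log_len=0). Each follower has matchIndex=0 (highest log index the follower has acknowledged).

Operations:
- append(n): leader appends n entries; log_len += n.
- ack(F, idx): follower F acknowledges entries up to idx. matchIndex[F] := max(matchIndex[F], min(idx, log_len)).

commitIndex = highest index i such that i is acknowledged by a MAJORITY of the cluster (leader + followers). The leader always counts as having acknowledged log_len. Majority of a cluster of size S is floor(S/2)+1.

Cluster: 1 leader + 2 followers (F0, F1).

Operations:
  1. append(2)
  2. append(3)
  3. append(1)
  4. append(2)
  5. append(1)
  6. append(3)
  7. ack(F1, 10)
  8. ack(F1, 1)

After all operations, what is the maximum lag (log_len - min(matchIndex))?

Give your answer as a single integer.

Op 1: append 2 -> log_len=2
Op 2: append 3 -> log_len=5
Op 3: append 1 -> log_len=6
Op 4: append 2 -> log_len=8
Op 5: append 1 -> log_len=9
Op 6: append 3 -> log_len=12
Op 7: F1 acks idx 10 -> match: F0=0 F1=10; commitIndex=10
Op 8: F1 acks idx 1 -> match: F0=0 F1=10; commitIndex=10

Answer: 12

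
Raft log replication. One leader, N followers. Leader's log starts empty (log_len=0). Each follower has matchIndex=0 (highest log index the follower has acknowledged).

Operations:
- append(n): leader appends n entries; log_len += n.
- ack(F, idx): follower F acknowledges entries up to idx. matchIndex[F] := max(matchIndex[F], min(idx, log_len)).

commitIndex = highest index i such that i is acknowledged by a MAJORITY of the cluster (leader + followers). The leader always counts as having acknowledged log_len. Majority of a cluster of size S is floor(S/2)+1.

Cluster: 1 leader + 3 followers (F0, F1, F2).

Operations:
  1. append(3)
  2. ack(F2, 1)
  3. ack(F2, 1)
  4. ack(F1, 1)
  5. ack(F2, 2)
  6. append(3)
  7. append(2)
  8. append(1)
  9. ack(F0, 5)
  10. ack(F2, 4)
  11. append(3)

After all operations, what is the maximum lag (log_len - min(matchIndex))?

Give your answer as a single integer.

Answer: 11

Derivation:
Op 1: append 3 -> log_len=3
Op 2: F2 acks idx 1 -> match: F0=0 F1=0 F2=1; commitIndex=0
Op 3: F2 acks idx 1 -> match: F0=0 F1=0 F2=1; commitIndex=0
Op 4: F1 acks idx 1 -> match: F0=0 F1=1 F2=1; commitIndex=1
Op 5: F2 acks idx 2 -> match: F0=0 F1=1 F2=2; commitIndex=1
Op 6: append 3 -> log_len=6
Op 7: append 2 -> log_len=8
Op 8: append 1 -> log_len=9
Op 9: F0 acks idx 5 -> match: F0=5 F1=1 F2=2; commitIndex=2
Op 10: F2 acks idx 4 -> match: F0=5 F1=1 F2=4; commitIndex=4
Op 11: append 3 -> log_len=12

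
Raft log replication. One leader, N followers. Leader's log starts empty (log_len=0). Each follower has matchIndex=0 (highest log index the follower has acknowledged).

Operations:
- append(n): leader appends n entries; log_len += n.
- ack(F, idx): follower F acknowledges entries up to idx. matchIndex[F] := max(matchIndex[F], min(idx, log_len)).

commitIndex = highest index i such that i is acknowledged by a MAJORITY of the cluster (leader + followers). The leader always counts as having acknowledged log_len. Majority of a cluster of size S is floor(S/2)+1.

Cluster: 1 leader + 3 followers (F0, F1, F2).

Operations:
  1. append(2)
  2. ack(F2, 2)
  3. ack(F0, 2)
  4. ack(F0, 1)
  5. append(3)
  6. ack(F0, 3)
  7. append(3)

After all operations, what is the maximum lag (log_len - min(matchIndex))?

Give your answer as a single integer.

Op 1: append 2 -> log_len=2
Op 2: F2 acks idx 2 -> match: F0=0 F1=0 F2=2; commitIndex=0
Op 3: F0 acks idx 2 -> match: F0=2 F1=0 F2=2; commitIndex=2
Op 4: F0 acks idx 1 -> match: F0=2 F1=0 F2=2; commitIndex=2
Op 5: append 3 -> log_len=5
Op 6: F0 acks idx 3 -> match: F0=3 F1=0 F2=2; commitIndex=2
Op 7: append 3 -> log_len=8

Answer: 8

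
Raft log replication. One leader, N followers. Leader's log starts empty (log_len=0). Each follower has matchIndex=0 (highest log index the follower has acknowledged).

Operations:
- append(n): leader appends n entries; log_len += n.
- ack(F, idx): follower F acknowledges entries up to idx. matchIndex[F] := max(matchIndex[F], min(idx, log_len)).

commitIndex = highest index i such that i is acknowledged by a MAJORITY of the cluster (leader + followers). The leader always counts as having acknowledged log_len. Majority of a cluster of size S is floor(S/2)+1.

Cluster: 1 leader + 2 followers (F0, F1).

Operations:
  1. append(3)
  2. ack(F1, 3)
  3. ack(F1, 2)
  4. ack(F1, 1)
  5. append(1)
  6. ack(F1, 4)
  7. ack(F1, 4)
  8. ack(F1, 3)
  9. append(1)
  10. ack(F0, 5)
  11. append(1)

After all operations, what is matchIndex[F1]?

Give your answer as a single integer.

Op 1: append 3 -> log_len=3
Op 2: F1 acks idx 3 -> match: F0=0 F1=3; commitIndex=3
Op 3: F1 acks idx 2 -> match: F0=0 F1=3; commitIndex=3
Op 4: F1 acks idx 1 -> match: F0=0 F1=3; commitIndex=3
Op 5: append 1 -> log_len=4
Op 6: F1 acks idx 4 -> match: F0=0 F1=4; commitIndex=4
Op 7: F1 acks idx 4 -> match: F0=0 F1=4; commitIndex=4
Op 8: F1 acks idx 3 -> match: F0=0 F1=4; commitIndex=4
Op 9: append 1 -> log_len=5
Op 10: F0 acks idx 5 -> match: F0=5 F1=4; commitIndex=5
Op 11: append 1 -> log_len=6

Answer: 4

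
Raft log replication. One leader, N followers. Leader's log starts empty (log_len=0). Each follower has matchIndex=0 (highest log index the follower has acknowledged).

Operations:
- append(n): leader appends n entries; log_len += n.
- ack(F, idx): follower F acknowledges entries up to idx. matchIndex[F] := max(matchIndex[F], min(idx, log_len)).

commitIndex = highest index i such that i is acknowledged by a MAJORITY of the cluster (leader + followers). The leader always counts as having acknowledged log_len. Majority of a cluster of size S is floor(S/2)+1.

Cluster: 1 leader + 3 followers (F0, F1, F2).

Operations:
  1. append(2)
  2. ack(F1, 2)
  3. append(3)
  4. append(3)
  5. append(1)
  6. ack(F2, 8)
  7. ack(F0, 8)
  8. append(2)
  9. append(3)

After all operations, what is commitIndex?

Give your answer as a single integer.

Answer: 8

Derivation:
Op 1: append 2 -> log_len=2
Op 2: F1 acks idx 2 -> match: F0=0 F1=2 F2=0; commitIndex=0
Op 3: append 3 -> log_len=5
Op 4: append 3 -> log_len=8
Op 5: append 1 -> log_len=9
Op 6: F2 acks idx 8 -> match: F0=0 F1=2 F2=8; commitIndex=2
Op 7: F0 acks idx 8 -> match: F0=8 F1=2 F2=8; commitIndex=8
Op 8: append 2 -> log_len=11
Op 9: append 3 -> log_len=14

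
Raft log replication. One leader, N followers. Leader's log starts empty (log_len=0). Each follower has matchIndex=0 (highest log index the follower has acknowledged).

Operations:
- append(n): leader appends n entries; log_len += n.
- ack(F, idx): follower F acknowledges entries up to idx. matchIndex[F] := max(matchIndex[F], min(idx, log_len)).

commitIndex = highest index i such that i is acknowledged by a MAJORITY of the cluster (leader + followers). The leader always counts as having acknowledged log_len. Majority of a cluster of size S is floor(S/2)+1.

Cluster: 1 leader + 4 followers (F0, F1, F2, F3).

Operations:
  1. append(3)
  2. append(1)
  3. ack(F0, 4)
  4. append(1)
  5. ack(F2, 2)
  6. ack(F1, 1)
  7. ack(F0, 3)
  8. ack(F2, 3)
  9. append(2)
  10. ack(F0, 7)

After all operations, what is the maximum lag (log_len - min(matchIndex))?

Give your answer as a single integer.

Op 1: append 3 -> log_len=3
Op 2: append 1 -> log_len=4
Op 3: F0 acks idx 4 -> match: F0=4 F1=0 F2=0 F3=0; commitIndex=0
Op 4: append 1 -> log_len=5
Op 5: F2 acks idx 2 -> match: F0=4 F1=0 F2=2 F3=0; commitIndex=2
Op 6: F1 acks idx 1 -> match: F0=4 F1=1 F2=2 F3=0; commitIndex=2
Op 7: F0 acks idx 3 -> match: F0=4 F1=1 F2=2 F3=0; commitIndex=2
Op 8: F2 acks idx 3 -> match: F0=4 F1=1 F2=3 F3=0; commitIndex=3
Op 9: append 2 -> log_len=7
Op 10: F0 acks idx 7 -> match: F0=7 F1=1 F2=3 F3=0; commitIndex=3

Answer: 7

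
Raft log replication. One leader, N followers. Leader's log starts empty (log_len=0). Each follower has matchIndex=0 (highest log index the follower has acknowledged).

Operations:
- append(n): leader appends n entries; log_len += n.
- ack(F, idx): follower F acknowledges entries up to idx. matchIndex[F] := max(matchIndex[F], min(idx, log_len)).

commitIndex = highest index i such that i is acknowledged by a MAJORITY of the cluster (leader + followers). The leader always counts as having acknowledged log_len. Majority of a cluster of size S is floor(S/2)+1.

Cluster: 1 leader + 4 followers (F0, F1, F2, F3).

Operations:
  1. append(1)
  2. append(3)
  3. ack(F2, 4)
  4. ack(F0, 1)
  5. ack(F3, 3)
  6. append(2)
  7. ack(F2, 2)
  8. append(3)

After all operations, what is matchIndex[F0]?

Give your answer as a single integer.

Answer: 1

Derivation:
Op 1: append 1 -> log_len=1
Op 2: append 3 -> log_len=4
Op 3: F2 acks idx 4 -> match: F0=0 F1=0 F2=4 F3=0; commitIndex=0
Op 4: F0 acks idx 1 -> match: F0=1 F1=0 F2=4 F3=0; commitIndex=1
Op 5: F3 acks idx 3 -> match: F0=1 F1=0 F2=4 F3=3; commitIndex=3
Op 6: append 2 -> log_len=6
Op 7: F2 acks idx 2 -> match: F0=1 F1=0 F2=4 F3=3; commitIndex=3
Op 8: append 3 -> log_len=9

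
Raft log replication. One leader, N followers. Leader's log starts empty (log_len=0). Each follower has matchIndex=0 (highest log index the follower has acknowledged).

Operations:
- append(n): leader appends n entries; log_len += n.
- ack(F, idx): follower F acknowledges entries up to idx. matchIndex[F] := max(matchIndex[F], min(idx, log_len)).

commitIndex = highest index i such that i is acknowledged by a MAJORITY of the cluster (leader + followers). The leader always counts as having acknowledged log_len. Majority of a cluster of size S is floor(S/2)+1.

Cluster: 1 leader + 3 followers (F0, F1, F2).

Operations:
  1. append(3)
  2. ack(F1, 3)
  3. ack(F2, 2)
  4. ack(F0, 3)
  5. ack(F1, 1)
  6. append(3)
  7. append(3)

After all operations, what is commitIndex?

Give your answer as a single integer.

Answer: 3

Derivation:
Op 1: append 3 -> log_len=3
Op 2: F1 acks idx 3 -> match: F0=0 F1=3 F2=0; commitIndex=0
Op 3: F2 acks idx 2 -> match: F0=0 F1=3 F2=2; commitIndex=2
Op 4: F0 acks idx 3 -> match: F0=3 F1=3 F2=2; commitIndex=3
Op 5: F1 acks idx 1 -> match: F0=3 F1=3 F2=2; commitIndex=3
Op 6: append 3 -> log_len=6
Op 7: append 3 -> log_len=9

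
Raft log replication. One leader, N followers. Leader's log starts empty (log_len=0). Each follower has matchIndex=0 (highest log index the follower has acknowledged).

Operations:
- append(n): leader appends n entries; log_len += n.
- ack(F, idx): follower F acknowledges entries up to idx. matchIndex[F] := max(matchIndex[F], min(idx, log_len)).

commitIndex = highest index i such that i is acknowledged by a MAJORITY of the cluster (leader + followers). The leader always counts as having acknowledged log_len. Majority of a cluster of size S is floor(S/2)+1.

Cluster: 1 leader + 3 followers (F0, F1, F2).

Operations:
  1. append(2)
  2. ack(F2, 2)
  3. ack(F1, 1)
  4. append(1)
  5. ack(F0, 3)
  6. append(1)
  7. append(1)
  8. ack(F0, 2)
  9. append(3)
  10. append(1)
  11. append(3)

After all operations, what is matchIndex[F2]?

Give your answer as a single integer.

Answer: 2

Derivation:
Op 1: append 2 -> log_len=2
Op 2: F2 acks idx 2 -> match: F0=0 F1=0 F2=2; commitIndex=0
Op 3: F1 acks idx 1 -> match: F0=0 F1=1 F2=2; commitIndex=1
Op 4: append 1 -> log_len=3
Op 5: F0 acks idx 3 -> match: F0=3 F1=1 F2=2; commitIndex=2
Op 6: append 1 -> log_len=4
Op 7: append 1 -> log_len=5
Op 8: F0 acks idx 2 -> match: F0=3 F1=1 F2=2; commitIndex=2
Op 9: append 3 -> log_len=8
Op 10: append 1 -> log_len=9
Op 11: append 3 -> log_len=12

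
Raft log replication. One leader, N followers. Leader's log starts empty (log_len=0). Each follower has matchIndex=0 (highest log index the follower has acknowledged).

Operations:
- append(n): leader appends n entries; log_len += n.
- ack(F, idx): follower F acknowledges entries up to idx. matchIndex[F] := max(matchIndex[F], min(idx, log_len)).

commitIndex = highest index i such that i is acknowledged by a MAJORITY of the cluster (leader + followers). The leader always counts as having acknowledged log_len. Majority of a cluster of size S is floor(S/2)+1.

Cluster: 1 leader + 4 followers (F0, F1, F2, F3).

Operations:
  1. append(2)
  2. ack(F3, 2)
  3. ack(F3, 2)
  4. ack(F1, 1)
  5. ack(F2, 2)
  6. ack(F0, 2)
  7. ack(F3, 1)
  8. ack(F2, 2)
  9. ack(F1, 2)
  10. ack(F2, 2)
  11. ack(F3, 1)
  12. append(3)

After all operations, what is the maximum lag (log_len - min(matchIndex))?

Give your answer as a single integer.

Answer: 3

Derivation:
Op 1: append 2 -> log_len=2
Op 2: F3 acks idx 2 -> match: F0=0 F1=0 F2=0 F3=2; commitIndex=0
Op 3: F3 acks idx 2 -> match: F0=0 F1=0 F2=0 F3=2; commitIndex=0
Op 4: F1 acks idx 1 -> match: F0=0 F1=1 F2=0 F3=2; commitIndex=1
Op 5: F2 acks idx 2 -> match: F0=0 F1=1 F2=2 F3=2; commitIndex=2
Op 6: F0 acks idx 2 -> match: F0=2 F1=1 F2=2 F3=2; commitIndex=2
Op 7: F3 acks idx 1 -> match: F0=2 F1=1 F2=2 F3=2; commitIndex=2
Op 8: F2 acks idx 2 -> match: F0=2 F1=1 F2=2 F3=2; commitIndex=2
Op 9: F1 acks idx 2 -> match: F0=2 F1=2 F2=2 F3=2; commitIndex=2
Op 10: F2 acks idx 2 -> match: F0=2 F1=2 F2=2 F3=2; commitIndex=2
Op 11: F3 acks idx 1 -> match: F0=2 F1=2 F2=2 F3=2; commitIndex=2
Op 12: append 3 -> log_len=5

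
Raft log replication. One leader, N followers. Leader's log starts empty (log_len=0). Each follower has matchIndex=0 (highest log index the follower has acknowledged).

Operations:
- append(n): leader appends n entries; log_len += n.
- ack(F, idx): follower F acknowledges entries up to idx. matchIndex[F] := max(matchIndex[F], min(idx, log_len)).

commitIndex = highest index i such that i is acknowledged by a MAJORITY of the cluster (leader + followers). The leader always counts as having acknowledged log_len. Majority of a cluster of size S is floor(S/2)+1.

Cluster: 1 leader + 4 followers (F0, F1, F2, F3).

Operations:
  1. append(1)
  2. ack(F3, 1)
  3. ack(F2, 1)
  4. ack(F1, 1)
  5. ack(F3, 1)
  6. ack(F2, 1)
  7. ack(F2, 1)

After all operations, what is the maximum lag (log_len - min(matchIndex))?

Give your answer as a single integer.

Op 1: append 1 -> log_len=1
Op 2: F3 acks idx 1 -> match: F0=0 F1=0 F2=0 F3=1; commitIndex=0
Op 3: F2 acks idx 1 -> match: F0=0 F1=0 F2=1 F3=1; commitIndex=1
Op 4: F1 acks idx 1 -> match: F0=0 F1=1 F2=1 F3=1; commitIndex=1
Op 5: F3 acks idx 1 -> match: F0=0 F1=1 F2=1 F3=1; commitIndex=1
Op 6: F2 acks idx 1 -> match: F0=0 F1=1 F2=1 F3=1; commitIndex=1
Op 7: F2 acks idx 1 -> match: F0=0 F1=1 F2=1 F3=1; commitIndex=1

Answer: 1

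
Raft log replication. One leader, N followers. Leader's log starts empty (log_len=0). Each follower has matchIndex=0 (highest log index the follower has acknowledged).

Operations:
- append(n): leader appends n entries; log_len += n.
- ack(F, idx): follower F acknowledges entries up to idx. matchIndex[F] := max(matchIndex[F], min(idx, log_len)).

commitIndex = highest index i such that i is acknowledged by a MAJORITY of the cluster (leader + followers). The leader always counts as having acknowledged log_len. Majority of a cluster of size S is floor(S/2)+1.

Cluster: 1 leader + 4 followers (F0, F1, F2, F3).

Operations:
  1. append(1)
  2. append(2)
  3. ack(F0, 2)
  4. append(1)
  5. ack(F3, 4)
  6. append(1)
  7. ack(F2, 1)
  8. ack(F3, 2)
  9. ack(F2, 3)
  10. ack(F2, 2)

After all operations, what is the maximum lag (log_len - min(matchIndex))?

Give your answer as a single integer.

Op 1: append 1 -> log_len=1
Op 2: append 2 -> log_len=3
Op 3: F0 acks idx 2 -> match: F0=2 F1=0 F2=0 F3=0; commitIndex=0
Op 4: append 1 -> log_len=4
Op 5: F3 acks idx 4 -> match: F0=2 F1=0 F2=0 F3=4; commitIndex=2
Op 6: append 1 -> log_len=5
Op 7: F2 acks idx 1 -> match: F0=2 F1=0 F2=1 F3=4; commitIndex=2
Op 8: F3 acks idx 2 -> match: F0=2 F1=0 F2=1 F3=4; commitIndex=2
Op 9: F2 acks idx 3 -> match: F0=2 F1=0 F2=3 F3=4; commitIndex=3
Op 10: F2 acks idx 2 -> match: F0=2 F1=0 F2=3 F3=4; commitIndex=3

Answer: 5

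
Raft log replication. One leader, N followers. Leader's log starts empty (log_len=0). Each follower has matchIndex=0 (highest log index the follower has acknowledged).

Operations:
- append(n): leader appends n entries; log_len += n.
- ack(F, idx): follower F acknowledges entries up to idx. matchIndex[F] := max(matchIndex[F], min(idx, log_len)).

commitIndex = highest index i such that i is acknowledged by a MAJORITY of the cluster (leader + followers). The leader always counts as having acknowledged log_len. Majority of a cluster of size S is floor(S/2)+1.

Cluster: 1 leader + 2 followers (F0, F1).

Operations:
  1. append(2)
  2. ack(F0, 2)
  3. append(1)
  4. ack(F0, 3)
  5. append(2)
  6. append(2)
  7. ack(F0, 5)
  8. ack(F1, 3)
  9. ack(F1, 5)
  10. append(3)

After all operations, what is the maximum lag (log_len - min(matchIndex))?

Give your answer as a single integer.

Op 1: append 2 -> log_len=2
Op 2: F0 acks idx 2 -> match: F0=2 F1=0; commitIndex=2
Op 3: append 1 -> log_len=3
Op 4: F0 acks idx 3 -> match: F0=3 F1=0; commitIndex=3
Op 5: append 2 -> log_len=5
Op 6: append 2 -> log_len=7
Op 7: F0 acks idx 5 -> match: F0=5 F1=0; commitIndex=5
Op 8: F1 acks idx 3 -> match: F0=5 F1=3; commitIndex=5
Op 9: F1 acks idx 5 -> match: F0=5 F1=5; commitIndex=5
Op 10: append 3 -> log_len=10

Answer: 5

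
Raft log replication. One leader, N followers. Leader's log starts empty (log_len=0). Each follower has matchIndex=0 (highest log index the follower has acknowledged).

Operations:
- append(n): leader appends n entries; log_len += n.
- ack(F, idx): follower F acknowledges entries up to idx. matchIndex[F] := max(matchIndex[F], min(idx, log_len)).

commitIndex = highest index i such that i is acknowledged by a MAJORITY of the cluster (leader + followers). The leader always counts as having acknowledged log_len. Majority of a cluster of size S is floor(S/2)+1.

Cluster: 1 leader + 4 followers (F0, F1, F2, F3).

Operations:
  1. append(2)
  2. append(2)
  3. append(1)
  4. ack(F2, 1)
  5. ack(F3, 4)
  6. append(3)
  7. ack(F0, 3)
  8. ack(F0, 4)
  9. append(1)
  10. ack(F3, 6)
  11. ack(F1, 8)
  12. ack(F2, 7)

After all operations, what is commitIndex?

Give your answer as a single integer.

Op 1: append 2 -> log_len=2
Op 2: append 2 -> log_len=4
Op 3: append 1 -> log_len=5
Op 4: F2 acks idx 1 -> match: F0=0 F1=0 F2=1 F3=0; commitIndex=0
Op 5: F3 acks idx 4 -> match: F0=0 F1=0 F2=1 F3=4; commitIndex=1
Op 6: append 3 -> log_len=8
Op 7: F0 acks idx 3 -> match: F0=3 F1=0 F2=1 F3=4; commitIndex=3
Op 8: F0 acks idx 4 -> match: F0=4 F1=0 F2=1 F3=4; commitIndex=4
Op 9: append 1 -> log_len=9
Op 10: F3 acks idx 6 -> match: F0=4 F1=0 F2=1 F3=6; commitIndex=4
Op 11: F1 acks idx 8 -> match: F0=4 F1=8 F2=1 F3=6; commitIndex=6
Op 12: F2 acks idx 7 -> match: F0=4 F1=8 F2=7 F3=6; commitIndex=7

Answer: 7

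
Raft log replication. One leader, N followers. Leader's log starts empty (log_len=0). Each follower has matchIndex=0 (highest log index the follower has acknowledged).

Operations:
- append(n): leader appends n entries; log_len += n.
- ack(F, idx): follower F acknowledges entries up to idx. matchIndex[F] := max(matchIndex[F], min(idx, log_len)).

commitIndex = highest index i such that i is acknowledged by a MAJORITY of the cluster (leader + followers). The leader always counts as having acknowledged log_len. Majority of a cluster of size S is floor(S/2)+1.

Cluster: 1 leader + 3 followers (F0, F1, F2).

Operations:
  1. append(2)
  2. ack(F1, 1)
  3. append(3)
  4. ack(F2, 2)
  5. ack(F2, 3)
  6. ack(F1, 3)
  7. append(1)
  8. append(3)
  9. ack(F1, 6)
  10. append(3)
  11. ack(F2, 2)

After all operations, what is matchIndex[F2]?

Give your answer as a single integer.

Answer: 3

Derivation:
Op 1: append 2 -> log_len=2
Op 2: F1 acks idx 1 -> match: F0=0 F1=1 F2=0; commitIndex=0
Op 3: append 3 -> log_len=5
Op 4: F2 acks idx 2 -> match: F0=0 F1=1 F2=2; commitIndex=1
Op 5: F2 acks idx 3 -> match: F0=0 F1=1 F2=3; commitIndex=1
Op 6: F1 acks idx 3 -> match: F0=0 F1=3 F2=3; commitIndex=3
Op 7: append 1 -> log_len=6
Op 8: append 3 -> log_len=9
Op 9: F1 acks idx 6 -> match: F0=0 F1=6 F2=3; commitIndex=3
Op 10: append 3 -> log_len=12
Op 11: F2 acks idx 2 -> match: F0=0 F1=6 F2=3; commitIndex=3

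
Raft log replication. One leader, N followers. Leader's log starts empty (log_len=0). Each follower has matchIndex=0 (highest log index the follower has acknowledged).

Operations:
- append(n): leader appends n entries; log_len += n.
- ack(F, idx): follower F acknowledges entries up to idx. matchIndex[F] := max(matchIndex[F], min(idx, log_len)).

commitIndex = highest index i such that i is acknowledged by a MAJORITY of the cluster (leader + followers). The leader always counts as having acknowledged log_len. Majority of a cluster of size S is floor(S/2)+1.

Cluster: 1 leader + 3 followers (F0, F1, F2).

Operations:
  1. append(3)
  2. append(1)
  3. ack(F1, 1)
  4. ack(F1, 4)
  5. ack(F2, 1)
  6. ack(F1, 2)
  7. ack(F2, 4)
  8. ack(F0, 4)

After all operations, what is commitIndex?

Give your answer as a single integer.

Answer: 4

Derivation:
Op 1: append 3 -> log_len=3
Op 2: append 1 -> log_len=4
Op 3: F1 acks idx 1 -> match: F0=0 F1=1 F2=0; commitIndex=0
Op 4: F1 acks idx 4 -> match: F0=0 F1=4 F2=0; commitIndex=0
Op 5: F2 acks idx 1 -> match: F0=0 F1=4 F2=1; commitIndex=1
Op 6: F1 acks idx 2 -> match: F0=0 F1=4 F2=1; commitIndex=1
Op 7: F2 acks idx 4 -> match: F0=0 F1=4 F2=4; commitIndex=4
Op 8: F0 acks idx 4 -> match: F0=4 F1=4 F2=4; commitIndex=4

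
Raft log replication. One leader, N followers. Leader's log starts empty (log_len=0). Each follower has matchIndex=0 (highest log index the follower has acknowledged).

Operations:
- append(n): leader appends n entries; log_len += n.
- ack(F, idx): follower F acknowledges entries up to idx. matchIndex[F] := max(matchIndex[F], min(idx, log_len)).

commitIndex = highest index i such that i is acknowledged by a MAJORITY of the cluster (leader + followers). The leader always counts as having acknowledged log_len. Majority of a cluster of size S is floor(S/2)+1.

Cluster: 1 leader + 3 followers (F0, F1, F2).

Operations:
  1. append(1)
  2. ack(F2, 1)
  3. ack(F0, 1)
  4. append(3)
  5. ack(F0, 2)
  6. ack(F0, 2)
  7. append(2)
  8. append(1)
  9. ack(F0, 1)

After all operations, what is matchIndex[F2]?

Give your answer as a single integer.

Op 1: append 1 -> log_len=1
Op 2: F2 acks idx 1 -> match: F0=0 F1=0 F2=1; commitIndex=0
Op 3: F0 acks idx 1 -> match: F0=1 F1=0 F2=1; commitIndex=1
Op 4: append 3 -> log_len=4
Op 5: F0 acks idx 2 -> match: F0=2 F1=0 F2=1; commitIndex=1
Op 6: F0 acks idx 2 -> match: F0=2 F1=0 F2=1; commitIndex=1
Op 7: append 2 -> log_len=6
Op 8: append 1 -> log_len=7
Op 9: F0 acks idx 1 -> match: F0=2 F1=0 F2=1; commitIndex=1

Answer: 1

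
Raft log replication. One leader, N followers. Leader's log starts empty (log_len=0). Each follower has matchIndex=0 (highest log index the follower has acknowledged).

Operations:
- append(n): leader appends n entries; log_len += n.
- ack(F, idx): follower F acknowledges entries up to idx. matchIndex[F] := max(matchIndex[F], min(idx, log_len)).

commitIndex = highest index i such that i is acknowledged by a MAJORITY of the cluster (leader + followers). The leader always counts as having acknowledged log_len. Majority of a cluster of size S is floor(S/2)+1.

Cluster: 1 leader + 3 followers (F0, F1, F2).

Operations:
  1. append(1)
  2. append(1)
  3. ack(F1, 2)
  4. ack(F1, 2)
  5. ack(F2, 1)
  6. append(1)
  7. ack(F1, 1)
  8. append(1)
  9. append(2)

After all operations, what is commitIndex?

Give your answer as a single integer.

Answer: 1

Derivation:
Op 1: append 1 -> log_len=1
Op 2: append 1 -> log_len=2
Op 3: F1 acks idx 2 -> match: F0=0 F1=2 F2=0; commitIndex=0
Op 4: F1 acks idx 2 -> match: F0=0 F1=2 F2=0; commitIndex=0
Op 5: F2 acks idx 1 -> match: F0=0 F1=2 F2=1; commitIndex=1
Op 6: append 1 -> log_len=3
Op 7: F1 acks idx 1 -> match: F0=0 F1=2 F2=1; commitIndex=1
Op 8: append 1 -> log_len=4
Op 9: append 2 -> log_len=6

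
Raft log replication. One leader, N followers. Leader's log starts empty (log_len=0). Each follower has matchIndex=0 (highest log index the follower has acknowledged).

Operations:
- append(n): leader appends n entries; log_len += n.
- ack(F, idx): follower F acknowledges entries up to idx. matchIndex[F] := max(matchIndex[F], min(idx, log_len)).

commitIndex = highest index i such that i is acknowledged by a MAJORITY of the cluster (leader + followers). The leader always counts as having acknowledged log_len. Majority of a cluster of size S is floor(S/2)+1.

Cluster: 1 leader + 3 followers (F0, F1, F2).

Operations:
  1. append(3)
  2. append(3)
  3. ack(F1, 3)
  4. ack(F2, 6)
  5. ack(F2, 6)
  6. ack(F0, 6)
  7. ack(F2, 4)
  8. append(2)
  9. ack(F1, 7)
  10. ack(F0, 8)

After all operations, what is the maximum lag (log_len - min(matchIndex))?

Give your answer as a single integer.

Op 1: append 3 -> log_len=3
Op 2: append 3 -> log_len=6
Op 3: F1 acks idx 3 -> match: F0=0 F1=3 F2=0; commitIndex=0
Op 4: F2 acks idx 6 -> match: F0=0 F1=3 F2=6; commitIndex=3
Op 5: F2 acks idx 6 -> match: F0=0 F1=3 F2=6; commitIndex=3
Op 6: F0 acks idx 6 -> match: F0=6 F1=3 F2=6; commitIndex=6
Op 7: F2 acks idx 4 -> match: F0=6 F1=3 F2=6; commitIndex=6
Op 8: append 2 -> log_len=8
Op 9: F1 acks idx 7 -> match: F0=6 F1=7 F2=6; commitIndex=6
Op 10: F0 acks idx 8 -> match: F0=8 F1=7 F2=6; commitIndex=7

Answer: 2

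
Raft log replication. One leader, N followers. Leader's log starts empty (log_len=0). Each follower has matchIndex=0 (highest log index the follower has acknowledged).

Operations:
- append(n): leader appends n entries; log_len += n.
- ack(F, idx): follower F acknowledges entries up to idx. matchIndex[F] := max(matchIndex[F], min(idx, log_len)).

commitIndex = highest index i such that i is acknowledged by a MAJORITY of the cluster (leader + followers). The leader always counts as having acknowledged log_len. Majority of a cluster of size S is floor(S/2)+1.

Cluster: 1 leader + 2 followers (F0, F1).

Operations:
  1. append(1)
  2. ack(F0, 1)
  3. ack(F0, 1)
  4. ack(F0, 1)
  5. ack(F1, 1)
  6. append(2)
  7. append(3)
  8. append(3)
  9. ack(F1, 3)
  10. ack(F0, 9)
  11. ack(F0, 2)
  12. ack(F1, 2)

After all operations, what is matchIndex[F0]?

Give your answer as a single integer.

Answer: 9

Derivation:
Op 1: append 1 -> log_len=1
Op 2: F0 acks idx 1 -> match: F0=1 F1=0; commitIndex=1
Op 3: F0 acks idx 1 -> match: F0=1 F1=0; commitIndex=1
Op 4: F0 acks idx 1 -> match: F0=1 F1=0; commitIndex=1
Op 5: F1 acks idx 1 -> match: F0=1 F1=1; commitIndex=1
Op 6: append 2 -> log_len=3
Op 7: append 3 -> log_len=6
Op 8: append 3 -> log_len=9
Op 9: F1 acks idx 3 -> match: F0=1 F1=3; commitIndex=3
Op 10: F0 acks idx 9 -> match: F0=9 F1=3; commitIndex=9
Op 11: F0 acks idx 2 -> match: F0=9 F1=3; commitIndex=9
Op 12: F1 acks idx 2 -> match: F0=9 F1=3; commitIndex=9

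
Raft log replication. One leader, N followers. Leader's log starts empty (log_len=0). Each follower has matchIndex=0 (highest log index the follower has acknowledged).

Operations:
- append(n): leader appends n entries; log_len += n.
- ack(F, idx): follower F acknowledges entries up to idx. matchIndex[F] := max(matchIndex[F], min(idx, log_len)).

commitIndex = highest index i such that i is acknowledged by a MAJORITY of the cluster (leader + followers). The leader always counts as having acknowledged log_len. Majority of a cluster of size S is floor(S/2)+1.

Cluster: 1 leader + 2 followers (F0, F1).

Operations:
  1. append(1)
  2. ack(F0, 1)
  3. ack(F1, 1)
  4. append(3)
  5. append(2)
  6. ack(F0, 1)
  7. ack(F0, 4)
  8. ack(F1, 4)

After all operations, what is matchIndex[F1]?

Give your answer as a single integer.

Op 1: append 1 -> log_len=1
Op 2: F0 acks idx 1 -> match: F0=1 F1=0; commitIndex=1
Op 3: F1 acks idx 1 -> match: F0=1 F1=1; commitIndex=1
Op 4: append 3 -> log_len=4
Op 5: append 2 -> log_len=6
Op 6: F0 acks idx 1 -> match: F0=1 F1=1; commitIndex=1
Op 7: F0 acks idx 4 -> match: F0=4 F1=1; commitIndex=4
Op 8: F1 acks idx 4 -> match: F0=4 F1=4; commitIndex=4

Answer: 4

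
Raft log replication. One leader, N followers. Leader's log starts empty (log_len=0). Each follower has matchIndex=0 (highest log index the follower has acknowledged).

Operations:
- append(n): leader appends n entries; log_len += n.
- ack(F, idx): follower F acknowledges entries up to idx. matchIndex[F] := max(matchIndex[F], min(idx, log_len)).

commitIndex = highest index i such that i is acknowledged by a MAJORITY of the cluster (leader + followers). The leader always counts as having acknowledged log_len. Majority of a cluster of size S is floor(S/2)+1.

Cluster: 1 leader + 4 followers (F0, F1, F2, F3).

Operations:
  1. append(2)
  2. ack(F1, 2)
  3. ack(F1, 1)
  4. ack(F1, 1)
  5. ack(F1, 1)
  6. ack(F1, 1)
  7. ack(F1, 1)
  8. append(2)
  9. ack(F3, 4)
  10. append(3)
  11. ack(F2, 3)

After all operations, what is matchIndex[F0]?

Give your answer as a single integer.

Op 1: append 2 -> log_len=2
Op 2: F1 acks idx 2 -> match: F0=0 F1=2 F2=0 F3=0; commitIndex=0
Op 3: F1 acks idx 1 -> match: F0=0 F1=2 F2=0 F3=0; commitIndex=0
Op 4: F1 acks idx 1 -> match: F0=0 F1=2 F2=0 F3=0; commitIndex=0
Op 5: F1 acks idx 1 -> match: F0=0 F1=2 F2=0 F3=0; commitIndex=0
Op 6: F1 acks idx 1 -> match: F0=0 F1=2 F2=0 F3=0; commitIndex=0
Op 7: F1 acks idx 1 -> match: F0=0 F1=2 F2=0 F3=0; commitIndex=0
Op 8: append 2 -> log_len=4
Op 9: F3 acks idx 4 -> match: F0=0 F1=2 F2=0 F3=4; commitIndex=2
Op 10: append 3 -> log_len=7
Op 11: F2 acks idx 3 -> match: F0=0 F1=2 F2=3 F3=4; commitIndex=3

Answer: 0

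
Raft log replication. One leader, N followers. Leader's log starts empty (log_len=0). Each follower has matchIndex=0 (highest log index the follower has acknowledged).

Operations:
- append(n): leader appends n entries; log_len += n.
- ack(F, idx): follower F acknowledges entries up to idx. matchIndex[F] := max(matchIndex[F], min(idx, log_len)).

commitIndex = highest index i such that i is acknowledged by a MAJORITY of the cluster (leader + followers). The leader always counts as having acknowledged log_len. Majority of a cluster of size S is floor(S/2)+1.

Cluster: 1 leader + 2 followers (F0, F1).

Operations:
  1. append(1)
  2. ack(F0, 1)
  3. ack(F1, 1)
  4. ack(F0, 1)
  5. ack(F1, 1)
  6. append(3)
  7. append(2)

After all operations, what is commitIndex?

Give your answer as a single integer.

Op 1: append 1 -> log_len=1
Op 2: F0 acks idx 1 -> match: F0=1 F1=0; commitIndex=1
Op 3: F1 acks idx 1 -> match: F0=1 F1=1; commitIndex=1
Op 4: F0 acks idx 1 -> match: F0=1 F1=1; commitIndex=1
Op 5: F1 acks idx 1 -> match: F0=1 F1=1; commitIndex=1
Op 6: append 3 -> log_len=4
Op 7: append 2 -> log_len=6

Answer: 1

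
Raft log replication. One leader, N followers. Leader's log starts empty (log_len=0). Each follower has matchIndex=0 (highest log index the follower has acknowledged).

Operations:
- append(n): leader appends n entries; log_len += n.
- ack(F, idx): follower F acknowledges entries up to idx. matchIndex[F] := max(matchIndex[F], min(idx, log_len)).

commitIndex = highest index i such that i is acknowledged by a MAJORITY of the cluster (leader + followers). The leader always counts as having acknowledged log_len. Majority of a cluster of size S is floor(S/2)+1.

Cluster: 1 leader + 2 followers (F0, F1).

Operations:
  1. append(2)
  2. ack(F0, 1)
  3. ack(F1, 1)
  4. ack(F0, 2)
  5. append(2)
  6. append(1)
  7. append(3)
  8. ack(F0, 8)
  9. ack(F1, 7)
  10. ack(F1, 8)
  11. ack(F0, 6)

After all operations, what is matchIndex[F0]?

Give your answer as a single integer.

Op 1: append 2 -> log_len=2
Op 2: F0 acks idx 1 -> match: F0=1 F1=0; commitIndex=1
Op 3: F1 acks idx 1 -> match: F0=1 F1=1; commitIndex=1
Op 4: F0 acks idx 2 -> match: F0=2 F1=1; commitIndex=2
Op 5: append 2 -> log_len=4
Op 6: append 1 -> log_len=5
Op 7: append 3 -> log_len=8
Op 8: F0 acks idx 8 -> match: F0=8 F1=1; commitIndex=8
Op 9: F1 acks idx 7 -> match: F0=8 F1=7; commitIndex=8
Op 10: F1 acks idx 8 -> match: F0=8 F1=8; commitIndex=8
Op 11: F0 acks idx 6 -> match: F0=8 F1=8; commitIndex=8

Answer: 8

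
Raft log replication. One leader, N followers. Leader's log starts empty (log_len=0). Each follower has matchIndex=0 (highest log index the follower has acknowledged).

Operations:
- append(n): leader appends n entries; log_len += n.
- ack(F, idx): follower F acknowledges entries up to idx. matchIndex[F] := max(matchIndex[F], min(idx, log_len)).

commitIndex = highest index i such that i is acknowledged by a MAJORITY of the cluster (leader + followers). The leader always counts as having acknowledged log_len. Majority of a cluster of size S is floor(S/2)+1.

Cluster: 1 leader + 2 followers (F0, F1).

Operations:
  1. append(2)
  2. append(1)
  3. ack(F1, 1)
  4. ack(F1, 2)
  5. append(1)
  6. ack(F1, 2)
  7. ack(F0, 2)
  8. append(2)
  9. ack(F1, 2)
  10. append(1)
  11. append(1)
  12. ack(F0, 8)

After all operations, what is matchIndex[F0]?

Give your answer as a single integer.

Answer: 8

Derivation:
Op 1: append 2 -> log_len=2
Op 2: append 1 -> log_len=3
Op 3: F1 acks idx 1 -> match: F0=0 F1=1; commitIndex=1
Op 4: F1 acks idx 2 -> match: F0=0 F1=2; commitIndex=2
Op 5: append 1 -> log_len=4
Op 6: F1 acks idx 2 -> match: F0=0 F1=2; commitIndex=2
Op 7: F0 acks idx 2 -> match: F0=2 F1=2; commitIndex=2
Op 8: append 2 -> log_len=6
Op 9: F1 acks idx 2 -> match: F0=2 F1=2; commitIndex=2
Op 10: append 1 -> log_len=7
Op 11: append 1 -> log_len=8
Op 12: F0 acks idx 8 -> match: F0=8 F1=2; commitIndex=8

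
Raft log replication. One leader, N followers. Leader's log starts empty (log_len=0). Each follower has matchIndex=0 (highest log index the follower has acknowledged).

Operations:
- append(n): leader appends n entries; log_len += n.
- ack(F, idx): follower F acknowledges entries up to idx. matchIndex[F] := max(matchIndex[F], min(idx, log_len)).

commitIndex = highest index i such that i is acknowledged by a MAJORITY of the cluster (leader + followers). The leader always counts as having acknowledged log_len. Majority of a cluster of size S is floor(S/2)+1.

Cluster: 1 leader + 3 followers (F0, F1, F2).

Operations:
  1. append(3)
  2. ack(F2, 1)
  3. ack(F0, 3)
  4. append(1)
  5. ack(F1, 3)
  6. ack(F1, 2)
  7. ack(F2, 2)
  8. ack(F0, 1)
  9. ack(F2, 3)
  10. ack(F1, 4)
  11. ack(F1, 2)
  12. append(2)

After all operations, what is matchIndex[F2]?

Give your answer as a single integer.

Answer: 3

Derivation:
Op 1: append 3 -> log_len=3
Op 2: F2 acks idx 1 -> match: F0=0 F1=0 F2=1; commitIndex=0
Op 3: F0 acks idx 3 -> match: F0=3 F1=0 F2=1; commitIndex=1
Op 4: append 1 -> log_len=4
Op 5: F1 acks idx 3 -> match: F0=3 F1=3 F2=1; commitIndex=3
Op 6: F1 acks idx 2 -> match: F0=3 F1=3 F2=1; commitIndex=3
Op 7: F2 acks idx 2 -> match: F0=3 F1=3 F2=2; commitIndex=3
Op 8: F0 acks idx 1 -> match: F0=3 F1=3 F2=2; commitIndex=3
Op 9: F2 acks idx 3 -> match: F0=3 F1=3 F2=3; commitIndex=3
Op 10: F1 acks idx 4 -> match: F0=3 F1=4 F2=3; commitIndex=3
Op 11: F1 acks idx 2 -> match: F0=3 F1=4 F2=3; commitIndex=3
Op 12: append 2 -> log_len=6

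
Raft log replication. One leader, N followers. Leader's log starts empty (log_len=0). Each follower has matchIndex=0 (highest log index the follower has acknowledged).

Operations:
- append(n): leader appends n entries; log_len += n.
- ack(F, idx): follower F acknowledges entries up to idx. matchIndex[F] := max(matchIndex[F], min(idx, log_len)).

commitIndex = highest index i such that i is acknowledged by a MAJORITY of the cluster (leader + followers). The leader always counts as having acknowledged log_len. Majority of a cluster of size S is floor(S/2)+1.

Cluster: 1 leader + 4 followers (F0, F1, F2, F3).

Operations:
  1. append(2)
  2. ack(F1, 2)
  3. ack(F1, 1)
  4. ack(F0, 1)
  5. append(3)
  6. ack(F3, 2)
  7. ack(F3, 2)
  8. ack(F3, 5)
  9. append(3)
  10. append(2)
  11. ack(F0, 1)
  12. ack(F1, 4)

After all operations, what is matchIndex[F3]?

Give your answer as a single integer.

Answer: 5

Derivation:
Op 1: append 2 -> log_len=2
Op 2: F1 acks idx 2 -> match: F0=0 F1=2 F2=0 F3=0; commitIndex=0
Op 3: F1 acks idx 1 -> match: F0=0 F1=2 F2=0 F3=0; commitIndex=0
Op 4: F0 acks idx 1 -> match: F0=1 F1=2 F2=0 F3=0; commitIndex=1
Op 5: append 3 -> log_len=5
Op 6: F3 acks idx 2 -> match: F0=1 F1=2 F2=0 F3=2; commitIndex=2
Op 7: F3 acks idx 2 -> match: F0=1 F1=2 F2=0 F3=2; commitIndex=2
Op 8: F3 acks idx 5 -> match: F0=1 F1=2 F2=0 F3=5; commitIndex=2
Op 9: append 3 -> log_len=8
Op 10: append 2 -> log_len=10
Op 11: F0 acks idx 1 -> match: F0=1 F1=2 F2=0 F3=5; commitIndex=2
Op 12: F1 acks idx 4 -> match: F0=1 F1=4 F2=0 F3=5; commitIndex=4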